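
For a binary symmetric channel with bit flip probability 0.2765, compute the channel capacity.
0.1494 bits

For a binary symmetric channel (BSC) with error probability p:
Capacity C = 1 - H(p) bits per symbol

where H(p) = -p log₂(p) - (1-p) log₂(1-p) is the binary entropy function.

H(0.2765) = 0.8506 bits
C = 1 - 0.8506 = 0.1494 bits per symbol

This means we can reliably transmit up to 0.1494 bits of information per channel use.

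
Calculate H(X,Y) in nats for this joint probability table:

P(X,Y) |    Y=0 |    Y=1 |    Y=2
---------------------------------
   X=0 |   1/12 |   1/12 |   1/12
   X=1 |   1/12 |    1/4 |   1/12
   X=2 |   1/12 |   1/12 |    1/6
2.0947 nats

Joint entropy is H(X,Y) = -Σ_{x,y} p(x,y) log p(x,y).

Summing over all non-zero entries:
H(X,Y) = -[1/12·log_e(1/12) + 1/12·log_e(1/12) + 1/12·log_e(1/12) + 1/12·log_e(1/12) + 1/4·log_e(1/4) + 1/12·log_e(1/12) + 1/12·log_e(1/12) + 1/12·log_e(1/12) + 1/6·log_e(1/6)]
H(X,Y) = 2.0947 nats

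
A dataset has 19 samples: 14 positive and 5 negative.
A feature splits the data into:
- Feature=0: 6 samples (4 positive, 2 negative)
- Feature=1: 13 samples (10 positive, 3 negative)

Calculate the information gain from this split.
0.0082 bits

Information Gain = H(Y) - H(Y|Feature)

Before split:
P(positive) = 14/19 = 0.7368
H(Y) = 0.8315 bits

After split:
Feature=0: H = 0.9183 bits (weight = 6/19)
Feature=1: H = 0.7793 bits (weight = 13/19)
H(Y|Feature) = (6/19)×0.9183 + (13/19)×0.7793 = 0.8232 bits

Information Gain = 0.8315 - 0.8232 = 0.0082 bits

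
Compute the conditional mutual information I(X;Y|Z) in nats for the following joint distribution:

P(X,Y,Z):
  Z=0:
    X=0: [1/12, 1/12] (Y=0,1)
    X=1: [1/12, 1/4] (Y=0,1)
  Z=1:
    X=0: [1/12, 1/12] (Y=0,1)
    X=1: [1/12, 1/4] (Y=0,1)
0.0306 nats

Conditional mutual information: I(X;Y|Z) = H(X|Z) + H(Y|Z) - H(X,Y|Z)

H(Z) = 0.6931
H(X,Z) = 1.3297 → H(X|Z) = 0.6365
H(Y,Z) = 1.3297 → H(Y|Z) = 0.6365
H(X,Y,Z) = 1.9356 → H(X,Y|Z) = 1.2425

I(X;Y|Z) = 0.6365 + 0.6365 - 1.2425 = 0.0306 nats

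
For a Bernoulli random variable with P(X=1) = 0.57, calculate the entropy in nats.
0.6833 nats

The binary entropy function is:
H(p) = -p log(p) - (1-p) log(1-p)

H(0.57) = -0.57 × log_e(0.57) - 0.43 × log_e(0.43)
H(0.57) = 0.6833 nats

Note: Binary entropy is maximized at p=0.5 (H=1 bit) and minimized at p=0 or p=1 (H=0).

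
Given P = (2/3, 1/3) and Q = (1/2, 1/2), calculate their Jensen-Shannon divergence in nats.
0.0144 nats

Jensen-Shannon divergence is:
JSD(P||Q) = 0.5 × D_KL(P||M) + 0.5 × D_KL(Q||M)
where M = 0.5 × (P + Q) is the mixture distribution.

M = 0.5 × (2/3, 1/3) + 0.5 × (1/2, 1/2) = (7/12, 5/12)

D_KL(P||M) = 0.0146 nats
D_KL(Q||M) = 0.0141 nats

JSD(P||Q) = 0.5 × 0.0146 + 0.5 × 0.0141 = 0.0144 nats

Unlike KL divergence, JSD is symmetric and bounded: 0 ≤ JSD ≤ log(2).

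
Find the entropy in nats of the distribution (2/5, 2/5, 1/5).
1.0549 nats

Shannon entropy is H(X) = -Σ p(x) log p(x).

For P = (2/5, 2/5, 1/5):
H = -2/5 × log_e(2/5) -2/5 × log_e(2/5) -1/5 × log_e(1/5)
H = 1.0549 nats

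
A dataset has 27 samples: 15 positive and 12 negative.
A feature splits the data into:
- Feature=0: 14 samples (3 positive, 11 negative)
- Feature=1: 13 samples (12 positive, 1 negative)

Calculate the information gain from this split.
0.4140 bits

Information Gain = H(Y) - H(Y|Feature)

Before split:
P(positive) = 15/27 = 0.5556
H(Y) = 0.9911 bits

After split:
Feature=0: H = 0.7496 bits (weight = 14/27)
Feature=1: H = 0.3912 bits (weight = 13/27)
H(Y|Feature) = (14/27)×0.7496 + (13/27)×0.3912 = 0.5771 bits

Information Gain = 0.9911 - 0.5771 = 0.4140 bits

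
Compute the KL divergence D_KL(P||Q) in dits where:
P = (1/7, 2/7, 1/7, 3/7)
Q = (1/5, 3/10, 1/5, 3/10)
0.0186 dits

KL divergence: D_KL(P||Q) = Σ p(x) log(p(x)/q(x))

Computing term by term:
  x=0: 1/7 × log_10[(1/7)/(1/5)] = 1/7 × -0.1461 = -0.0209
  x=1: 2/7 × log_10[(2/7)/(3/10)] = 2/7 × -0.0212 = -0.0061
  x=2: 1/7 × log_10[(1/7)/(1/5)] = 1/7 × -0.1461 = -0.0209
  x=3: 3/7 × log_10[(3/7)/(3/10)] = 3/7 × 0.1549 = 0.0664

D_KL(P||Q) = 0.0186 dits

Note: KL divergence is always non-negative and equals 0 iff P = Q.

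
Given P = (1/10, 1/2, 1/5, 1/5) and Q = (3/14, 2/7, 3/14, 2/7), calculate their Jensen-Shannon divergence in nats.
0.0294 nats

Jensen-Shannon divergence is:
JSD(P||Q) = 0.5 × D_KL(P||M) + 0.5 × D_KL(Q||M)
where M = 0.5 × (P + Q) is the mixture distribution.

M = 0.5 × (1/10, 1/2, 1/5, 1/5) + 0.5 × (3/14, 2/7, 3/14, 2/7) = (0.157143, 11/28, 0.207143, 0.242857)

D_KL(P||M) = 0.0295 nats
D_KL(Q||M) = 0.0292 nats

JSD(P||Q) = 0.5 × 0.0295 + 0.5 × 0.0292 = 0.0294 nats

Unlike KL divergence, JSD is symmetric and bounded: 0 ≤ JSD ≤ log(2).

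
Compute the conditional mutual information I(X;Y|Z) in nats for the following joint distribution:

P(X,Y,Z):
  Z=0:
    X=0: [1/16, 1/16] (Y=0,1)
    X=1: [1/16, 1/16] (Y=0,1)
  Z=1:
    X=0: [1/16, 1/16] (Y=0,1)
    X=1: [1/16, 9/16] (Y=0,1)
0.0481 nats

Conditional mutual information: I(X;Y|Z) = H(X|Z) + H(Y|Z) - H(X,Y|Z)

H(Z) = 0.5623
H(X,Z) = 1.0735 → H(X|Z) = 0.5112
H(Y,Z) = 1.0735 → H(Y|Z) = 0.5112
H(X,Y,Z) = 1.5366 → H(X,Y|Z) = 0.9743

I(X;Y|Z) = 0.5112 + 0.5112 - 0.9743 = 0.0481 nats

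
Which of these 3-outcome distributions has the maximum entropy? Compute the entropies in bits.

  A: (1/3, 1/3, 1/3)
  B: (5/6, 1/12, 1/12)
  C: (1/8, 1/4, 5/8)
A

For a discrete distribution over n outcomes, entropy is maximized by the uniform distribution.

Computing entropies:
H(A) = 1.5850 bits
H(B) = 0.8167 bits
H(C) = 1.2988 bits

The uniform distribution (where all probabilities equal 1/3) achieves the maximum entropy of log_2(3) = 1.5850 bits.

Distribution A has the highest entropy.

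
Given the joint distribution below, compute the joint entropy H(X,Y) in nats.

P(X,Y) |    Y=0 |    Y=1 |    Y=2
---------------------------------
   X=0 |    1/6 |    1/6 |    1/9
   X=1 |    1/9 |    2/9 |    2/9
1.7540 nats

Joint entropy is H(X,Y) = -Σ_{x,y} p(x,y) log p(x,y).

Summing over all non-zero entries:
H(X,Y) = -[1/6·log_e(1/6) + 1/6·log_e(1/6) + 1/9·log_e(1/9) + 1/9·log_e(1/9) + 2/9·log_e(2/9) + 2/9·log_e(2/9)]
H(X,Y) = 1.7540 nats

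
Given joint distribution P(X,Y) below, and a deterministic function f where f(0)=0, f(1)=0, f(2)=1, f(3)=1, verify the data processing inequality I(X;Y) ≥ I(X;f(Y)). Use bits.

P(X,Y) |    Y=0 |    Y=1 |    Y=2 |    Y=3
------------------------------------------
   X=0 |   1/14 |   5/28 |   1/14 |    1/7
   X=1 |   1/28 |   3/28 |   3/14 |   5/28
I(X;Y) = 0.0749, I(X;f(Y)) = 0.0561, inequality holds: 0.0749 ≥ 0.0561

Data Processing Inequality: For any Markov chain X → Y → Z, we have I(X;Y) ≥ I(X;Z).

Here Z = f(Y) is a deterministic function of Y, forming X → Y → Z.

Original I(X;Y) = 0.0749 bits

After applying f:
P(X,Z) where Z=f(Y):
- P(X,Z=0) = P(X,Y=0) + P(X,Y=1)
- P(X,Z=1) = P(X,Y=2) + P(X,Y=3)

I(X;Z) = I(X;f(Y)) = 0.0561 bits

Verification: 0.0749 ≥ 0.0561 ✓

Information cannot be created by processing; the function f can only lose information about X.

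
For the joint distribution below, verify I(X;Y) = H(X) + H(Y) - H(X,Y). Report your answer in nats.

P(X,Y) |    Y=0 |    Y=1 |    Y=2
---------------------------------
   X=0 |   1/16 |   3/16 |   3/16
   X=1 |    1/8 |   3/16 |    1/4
I(X;Y) = 0.0073 nats

Mutual information has multiple equivalent forms:
- I(X;Y) = H(X) - H(X|Y)
- I(X;Y) = H(Y) - H(Y|X)
- I(X;Y) = H(X) + H(Y) - H(X,Y)

Computing all quantities:
H(X) = 0.6853, H(Y) = 1.0434, H(X,Y) = 1.7214
H(X|Y) = 0.6780, H(Y|X) = 1.0361

Verification:
H(X) - H(X|Y) = 0.6853 - 0.6780 = 0.0073
H(Y) - H(Y|X) = 1.0434 - 1.0361 = 0.0073
H(X) + H(Y) - H(X,Y) = 0.6853 + 1.0434 - 1.7214 = 0.0073

All forms give I(X;Y) = 0.0073 nats. ✓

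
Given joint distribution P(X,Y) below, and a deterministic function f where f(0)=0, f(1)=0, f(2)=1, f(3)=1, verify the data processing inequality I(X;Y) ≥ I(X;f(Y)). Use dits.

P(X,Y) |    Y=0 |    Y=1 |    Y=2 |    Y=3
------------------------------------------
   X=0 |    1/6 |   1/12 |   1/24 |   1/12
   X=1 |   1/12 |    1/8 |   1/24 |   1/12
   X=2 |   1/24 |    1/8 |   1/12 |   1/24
I(X;Y) = 0.0264, I(X;f(Y)) = 0.0014, inequality holds: 0.0264 ≥ 0.0014

Data Processing Inequality: For any Markov chain X → Y → Z, we have I(X;Y) ≥ I(X;Z).

Here Z = f(Y) is a deterministic function of Y, forming X → Y → Z.

Original I(X;Y) = 0.0264 dits

After applying f:
P(X,Z) where Z=f(Y):
- P(X,Z=0) = P(X,Y=0) + P(X,Y=1)
- P(X,Z=1) = P(X,Y=2) + P(X,Y=3)

I(X;Z) = I(X;f(Y)) = 0.0014 dits

Verification: 0.0264 ≥ 0.0014 ✓

Information cannot be created by processing; the function f can only lose information about X.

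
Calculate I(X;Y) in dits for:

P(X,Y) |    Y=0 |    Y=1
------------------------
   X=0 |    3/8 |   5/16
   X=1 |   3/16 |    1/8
0.0006 dits

Mutual information: I(X;Y) = H(X) + H(Y) - H(X,Y)

Marginals:
P(X) = (11/16, 5/16), H(X) = 0.2697 dits
P(Y) = (9/16, 7/16), H(Y) = 0.2976 dits

Joint entropy: H(X,Y) = 0.5668 dits

I(X;Y) = 0.2697 + 0.2976 - 0.5668 = 0.0006 dits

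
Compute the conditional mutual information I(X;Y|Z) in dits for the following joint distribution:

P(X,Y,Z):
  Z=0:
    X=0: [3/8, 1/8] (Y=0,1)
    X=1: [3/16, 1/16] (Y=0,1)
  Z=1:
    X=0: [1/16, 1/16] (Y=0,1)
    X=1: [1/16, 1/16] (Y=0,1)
0.0000 dits

Conditional mutual information: I(X;Y|Z) = H(X|Z) + H(Y|Z) - H(X,Y|Z)

H(Z) = 0.2442
H(X,Z) = 0.5268 → H(X|Z) = 0.2826
H(Y,Z) = 0.5026 → H(Y|Z) = 0.2584
H(X,Y,Z) = 0.7852 → H(X,Y|Z) = 0.5410

I(X;Y|Z) = 0.2826 + 0.2584 - 0.5410 = 0.0000 dits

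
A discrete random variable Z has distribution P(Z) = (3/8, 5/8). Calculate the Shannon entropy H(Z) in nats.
0.6616 nats

Shannon entropy is H(X) = -Σ p(x) log p(x).

For P = (3/8, 5/8):
H = -3/8 × log_e(3/8) -5/8 × log_e(5/8)
H = 0.6616 nats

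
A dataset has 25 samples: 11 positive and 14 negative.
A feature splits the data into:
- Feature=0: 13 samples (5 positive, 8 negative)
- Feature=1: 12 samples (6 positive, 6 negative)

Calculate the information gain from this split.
0.0097 bits

Information Gain = H(Y) - H(Y|Feature)

Before split:
P(positive) = 11/25 = 0.4400
H(Y) = 0.9896 bits

After split:
Feature=0: H = 0.9612 bits (weight = 13/25)
Feature=1: H = 1.0000 bits (weight = 12/25)
H(Y|Feature) = (13/25)×0.9612 + (12/25)×1.0000 = 0.9798 bits

Information Gain = 0.9896 - 0.9798 = 0.0097 bits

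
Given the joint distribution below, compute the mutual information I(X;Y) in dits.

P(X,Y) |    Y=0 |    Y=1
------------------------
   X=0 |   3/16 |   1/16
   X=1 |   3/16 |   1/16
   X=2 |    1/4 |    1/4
0.0147 dits

Mutual information: I(X;Y) = H(X) + H(Y) - H(X,Y)

Marginals:
P(X) = (1/4, 1/4, 1/2), H(X) = 0.4515 dits
P(Y) = (5/8, 3/8), H(Y) = 0.2873 dits

Joint entropy: H(X,Y) = 0.7242 dits

I(X;Y) = 0.4515 + 0.2873 - 0.7242 = 0.0147 dits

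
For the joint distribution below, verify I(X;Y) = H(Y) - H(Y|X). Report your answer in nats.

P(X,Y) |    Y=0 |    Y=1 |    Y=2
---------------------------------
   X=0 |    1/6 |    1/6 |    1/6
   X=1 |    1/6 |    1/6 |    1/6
I(X;Y) = 0.0000 nats

Mutual information has multiple equivalent forms:
- I(X;Y) = H(X) - H(X|Y)
- I(X;Y) = H(Y) - H(Y|X)
- I(X;Y) = H(X) + H(Y) - H(X,Y)

Computing all quantities:
H(X) = 0.6931, H(Y) = 1.0986, H(X,Y) = 1.7918
H(X|Y) = 0.6931, H(Y|X) = 1.0986

Verification:
H(X) - H(X|Y) = 0.6931 - 0.6931 = 0.0000
H(Y) - H(Y|X) = 1.0986 - 1.0986 = 0.0000
H(X) + H(Y) - H(X,Y) = 0.6931 + 1.0986 - 1.7918 = 0.0000

All forms give I(X;Y) = 0.0000 nats. ✓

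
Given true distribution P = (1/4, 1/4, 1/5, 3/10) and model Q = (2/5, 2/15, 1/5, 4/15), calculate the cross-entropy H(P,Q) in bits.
2.0937 bits

Cross-entropy: H(P,Q) = -Σ p(x) log q(x)

Alternatively: H(P,Q) = H(P) + D_KL(P||Q)
H(P) = 1.9855 bits
D_KL(P||Q) = 0.1082 bits

H(P,Q) = 1.9855 + 0.1082 = 2.0937 bits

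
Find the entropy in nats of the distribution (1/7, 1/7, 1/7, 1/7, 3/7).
1.4751 nats

Shannon entropy is H(X) = -Σ p(x) log p(x).

For P = (1/7, 1/7, 1/7, 1/7, 3/7):
H = -1/7 × log_e(1/7) -1/7 × log_e(1/7) -1/7 × log_e(1/7) -1/7 × log_e(1/7) -3/7 × log_e(3/7)
H = 1.4751 nats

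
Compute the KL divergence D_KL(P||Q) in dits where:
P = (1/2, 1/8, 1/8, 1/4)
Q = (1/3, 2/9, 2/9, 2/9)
0.0384 dits

KL divergence: D_KL(P||Q) = Σ p(x) log(p(x)/q(x))

Computing term by term:
  x=0: 1/2 × log_10[(1/2)/(1/3)] = 1/2 × 0.1761 = 0.0880
  x=1: 1/8 × log_10[(1/8)/(2/9)] = 1/8 × -0.2499 = -0.0312
  x=2: 1/8 × log_10[(1/8)/(2/9)] = 1/8 × -0.2499 = -0.0312
  x=3: 1/4 × log_10[(1/4)/(2/9)] = 1/4 × 0.0512 = 0.0128

D_KL(P||Q) = 0.0384 dits

Note: KL divergence is always non-negative and equals 0 iff P = Q.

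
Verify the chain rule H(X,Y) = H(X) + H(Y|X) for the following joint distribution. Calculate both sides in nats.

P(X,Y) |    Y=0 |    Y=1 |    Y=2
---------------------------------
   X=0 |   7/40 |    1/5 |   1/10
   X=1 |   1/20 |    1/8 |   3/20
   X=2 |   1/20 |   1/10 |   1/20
H(X,Y) = 2.0813, H(X) = 1.0408, H(Y|X) = 1.0405 (all in nats)

Chain rule: H(X,Y) = H(X) + H(Y|X)

Left side — joint entropy directly:
H(X,Y) = -Σ p(x,y) log p(x,y) = 2.0813 nats

Right side — compute H(Y|X) from the conditional distributions:
P(X) = (19/40, 13/40, 1/5), so H(X) = 1.0408 nats
H(Y|X) = Σ_x P(X=x) · H(Y|X=x):
  P(Y|X=0) = (7/19, 8/19, 4/19), H(Y|X=0) = 1.0601, weight P(X=0) = 19/40
  P(Y|X=1) = (2/13, 5/13, 6/13), H(Y|X=1) = 1.0123, weight P(X=1) = 13/40
  P(Y|X=2) = (1/4, 1/2, 1/4), H(Y|X=2) = 1.0397, weight P(X=2) = 1/5
H(Y|X) = 1.0405 nats

H(X) + H(Y|X) = 1.0408 + 1.0405 = 2.0813 nats

Both sides equal 2.0813 nats. ✓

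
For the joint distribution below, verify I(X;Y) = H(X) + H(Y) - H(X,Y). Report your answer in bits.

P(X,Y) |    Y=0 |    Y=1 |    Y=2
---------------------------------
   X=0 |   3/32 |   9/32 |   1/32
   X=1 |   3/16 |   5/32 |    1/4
I(X;Y) = 0.1633 bits

Mutual information has multiple equivalent forms:
- I(X;Y) = H(X) - H(X|Y)
- I(X;Y) = H(Y) - H(Y|X)
- I(X;Y) = H(X) + H(Y) - H(X,Y)

Computing all quantities:
H(X) = 0.9745, H(Y) = 1.5512, H(X,Y) = 2.3624
H(X|Y) = 0.8112, H(Y|X) = 1.3879

Verification:
H(X) - H(X|Y) = 0.9745 - 0.8112 = 0.1633
H(Y) - H(Y|X) = 1.5512 - 1.3879 = 0.1633
H(X) + H(Y) - H(X,Y) = 0.9745 + 1.5512 - 2.3624 = 0.1633

All forms give I(X;Y) = 0.1633 bits. ✓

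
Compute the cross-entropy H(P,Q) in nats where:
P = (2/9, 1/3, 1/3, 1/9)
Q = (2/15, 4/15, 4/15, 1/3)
1.4510 nats

Cross-entropy: H(P,Q) = -Σ p(x) log q(x)

Alternatively: H(P,Q) = H(P) + D_KL(P||Q)
H(P) = 1.3108 nats
D_KL(P||Q) = 0.1402 nats

H(P,Q) = 1.3108 + 0.1402 = 1.4510 nats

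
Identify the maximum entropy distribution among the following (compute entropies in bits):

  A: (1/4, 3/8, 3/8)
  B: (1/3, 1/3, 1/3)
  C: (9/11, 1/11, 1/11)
B

For a discrete distribution over n outcomes, entropy is maximized by the uniform distribution.

Computing entropies:
H(A) = 1.5613 bits
H(B) = 1.5850 bits
H(C) = 0.8659 bits

The uniform distribution (where all probabilities equal 1/3) achieves the maximum entropy of log_2(3) = 1.5850 bits.

Distribution B has the highest entropy.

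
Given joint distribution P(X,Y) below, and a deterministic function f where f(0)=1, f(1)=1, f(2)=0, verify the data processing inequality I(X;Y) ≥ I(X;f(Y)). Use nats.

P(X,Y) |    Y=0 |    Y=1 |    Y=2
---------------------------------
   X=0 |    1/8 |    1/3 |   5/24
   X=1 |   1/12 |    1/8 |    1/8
I(X;Y) = 0.0072, I(X;f(Y)) = 0.0019, inequality holds: 0.0072 ≥ 0.0019

Data Processing Inequality: For any Markov chain X → Y → Z, we have I(X;Y) ≥ I(X;Z).

Here Z = f(Y) is a deterministic function of Y, forming X → Y → Z.

Original I(X;Y) = 0.0072 nats

After applying f:
P(X,Z) where Z=f(Y):
- P(X,Z=0) = P(X,Y=2)
- P(X,Z=1) = P(X,Y=0) + P(X,Y=1)

I(X;Z) = I(X;f(Y)) = 0.0019 nats

Verification: 0.0072 ≥ 0.0019 ✓

Information cannot be created by processing; the function f can only lose information about X.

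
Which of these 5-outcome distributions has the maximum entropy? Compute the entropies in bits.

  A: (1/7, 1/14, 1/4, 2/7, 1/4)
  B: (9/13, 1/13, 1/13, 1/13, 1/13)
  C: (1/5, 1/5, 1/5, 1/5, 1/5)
C

For a discrete distribution over n outcomes, entropy is maximized by the uniform distribution.

Computing entropies:
H(A) = 2.1894 bits
H(B) = 1.5059 bits
H(C) = 2.3219 bits

The uniform distribution (where all probabilities equal 1/5) achieves the maximum entropy of log_2(5) = 2.3219 bits.

Distribution C has the highest entropy.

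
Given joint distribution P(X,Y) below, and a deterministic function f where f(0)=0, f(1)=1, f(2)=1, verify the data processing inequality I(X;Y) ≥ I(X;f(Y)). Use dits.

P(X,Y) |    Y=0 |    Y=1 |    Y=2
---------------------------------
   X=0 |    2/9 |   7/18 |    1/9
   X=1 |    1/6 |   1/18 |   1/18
I(X;Y) = 0.0225, I(X;f(Y)) = 0.0154, inequality holds: 0.0225 ≥ 0.0154

Data Processing Inequality: For any Markov chain X → Y → Z, we have I(X;Y) ≥ I(X;Z).

Here Z = f(Y) is a deterministic function of Y, forming X → Y → Z.

Original I(X;Y) = 0.0225 dits

After applying f:
P(X,Z) where Z=f(Y):
- P(X,Z=0) = P(X,Y=0)
- P(X,Z=1) = P(X,Y=1) + P(X,Y=2)

I(X;Z) = I(X;f(Y)) = 0.0154 dits

Verification: 0.0225 ≥ 0.0154 ✓

Information cannot be created by processing; the function f can only lose information about X.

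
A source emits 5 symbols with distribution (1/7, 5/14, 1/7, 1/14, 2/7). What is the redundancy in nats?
0.1393 nats

Redundancy measures how far a source is from maximum entropy:
R = H_max - H(X)

Maximum entropy for 5 symbols: H_max = log_e(5) = 1.6094 nats
Actual entropy: H(X) = 1.4701 nats
Redundancy: R = 1.6094 - 1.4701 = 0.1393 nats

This redundancy represents potential for compression: the source could be compressed by 0.1393 nats per symbol.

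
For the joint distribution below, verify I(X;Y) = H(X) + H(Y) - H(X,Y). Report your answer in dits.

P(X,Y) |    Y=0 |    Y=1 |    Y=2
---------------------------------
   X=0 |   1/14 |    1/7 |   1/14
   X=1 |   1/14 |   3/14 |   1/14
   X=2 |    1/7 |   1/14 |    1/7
I(X;Y) = 0.0286 dits

Mutual information has multiple equivalent forms:
- I(X;Y) = H(X) - H(X|Y)
- I(X;Y) = H(Y) - H(Y|X)
- I(X;Y) = H(X) + H(Y) - H(X,Y)

Computing all quantities:
H(X) = 0.4748, H(Y) = 0.4686, H(X,Y) = 0.9149
H(X|Y) = 0.4463, H(Y|X) = 0.4400

Verification:
H(X) - H(X|Y) = 0.4748 - 0.4463 = 0.0286
H(Y) - H(Y|X) = 0.4686 - 0.4400 = 0.0286
H(X) + H(Y) - H(X,Y) = 0.4748 + 0.4686 - 0.9149 = 0.0286

All forms give I(X;Y) = 0.0286 dits. ✓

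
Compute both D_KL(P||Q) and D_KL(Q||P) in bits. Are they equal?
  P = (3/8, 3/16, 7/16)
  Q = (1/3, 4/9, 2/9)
D_KL(P||Q) = 0.2578, D_KL(Q||P) = 0.2796

KL divergence is not symmetric: D_KL(P||Q) ≠ D_KL(Q||P) in general.

D_KL(P||Q) = 0.2578 bits
D_KL(Q||P) = 0.2796 bits

No, they are not equal!

This asymmetry is why KL divergence is not a true distance metric.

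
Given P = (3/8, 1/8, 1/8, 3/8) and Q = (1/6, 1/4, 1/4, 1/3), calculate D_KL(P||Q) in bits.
0.2524 bits

KL divergence: D_KL(P||Q) = Σ p(x) log(p(x)/q(x))

Computing term by term:
  x=0: 3/8 × log_2[(3/8)/(1/6)] = 3/8 × 1.1699 = 0.4387
  x=1: 1/8 × log_2[(1/8)/(1/4)] = 1/8 × -1.0000 = -0.1250
  x=2: 1/8 × log_2[(1/8)/(1/4)] = 1/8 × -1.0000 = -0.1250
  x=3: 3/8 × log_2[(3/8)/(1/3)] = 3/8 × 0.1699 = 0.0637

D_KL(P||Q) = 0.2524 bits

Note: KL divergence is always non-negative and equals 0 iff P = Q.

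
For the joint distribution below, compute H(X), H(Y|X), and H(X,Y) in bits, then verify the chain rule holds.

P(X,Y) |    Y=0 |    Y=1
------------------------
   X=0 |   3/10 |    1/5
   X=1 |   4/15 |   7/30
H(X,Y) = 1.9839, H(X) = 1.0000, H(Y|X) = 0.9839 (all in bits)

Chain rule: H(X,Y) = H(X) + H(Y|X)

Left side — joint entropy directly:
H(X,Y) = -Σ p(x,y) log p(x,y) = 1.9839 bits

Right side — compute H(Y|X) from the conditional distributions:
P(X) = (1/2, 1/2), so H(X) = 1.0000 bits
H(Y|X) = Σ_x P(X=x) · H(Y|X=x):
  P(Y|X=0) = (3/5, 2/5), H(Y|X=0) = 0.9710, weight P(X=0) = 1/2
  P(Y|X=1) = (8/15, 7/15), H(Y|X=1) = 0.9968, weight P(X=1) = 1/2
H(Y|X) = 0.9839 bits

H(X) + H(Y|X) = 1.0000 + 0.9839 = 1.9839 bits

Both sides equal 1.9839 bits. ✓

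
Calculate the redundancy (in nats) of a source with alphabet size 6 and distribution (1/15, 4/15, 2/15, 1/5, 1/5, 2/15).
0.0777 nats

Redundancy measures how far a source is from maximum entropy:
R = H_max - H(X)

Maximum entropy for 6 symbols: H_max = log_e(6) = 1.7918 nats
Actual entropy: H(X) = 1.7141 nats
Redundancy: R = 1.7918 - 1.7141 = 0.0777 nats

This redundancy represents potential for compression: the source could be compressed by 0.0777 nats per symbol.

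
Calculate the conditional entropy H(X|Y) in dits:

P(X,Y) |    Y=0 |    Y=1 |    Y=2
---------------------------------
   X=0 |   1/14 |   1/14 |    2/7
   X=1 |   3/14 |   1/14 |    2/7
0.2848 dits

Using the chain rule: H(X|Y) = H(X,Y) - H(Y)

First, compute H(X,Y) = 0.6999 dits

Marginal P(Y) = (2/7, 1/7, 4/7)
H(Y) = 0.4151 dits

H(X|Y) = H(X,Y) - H(Y) = 0.6999 - 0.4151 = 0.2848 dits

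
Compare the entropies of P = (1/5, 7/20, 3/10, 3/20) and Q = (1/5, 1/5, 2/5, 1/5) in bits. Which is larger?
P

Computing entropies in bits:
H(P) = 1.9261
H(Q) = 1.9219

Distribution P has higher entropy.

Intuition: The distribution closer to uniform (more spread out) has higher entropy.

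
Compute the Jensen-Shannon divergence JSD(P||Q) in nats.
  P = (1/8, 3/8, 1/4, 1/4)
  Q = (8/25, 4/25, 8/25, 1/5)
0.0479 nats

Jensen-Shannon divergence is:
JSD(P||Q) = 0.5 × D_KL(P||M) + 0.5 × D_KL(Q||M)
where M = 0.5 × (P + Q) is the mixture distribution.

M = 0.5 × (1/8, 3/8, 1/4, 1/4) + 0.5 × (8/25, 4/25, 8/25, 1/5) = (0.2225, 0.2675, 0.285, 9/40)

D_KL(P||M) = 0.0482 nats
D_KL(Q||M) = 0.0476 nats

JSD(P||Q) = 0.5 × 0.0482 + 0.5 × 0.0476 = 0.0479 nats

Unlike KL divergence, JSD is symmetric and bounded: 0 ≤ JSD ≤ log(2).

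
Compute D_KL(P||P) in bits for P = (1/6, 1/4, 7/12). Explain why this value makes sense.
0.0000 bits

KL divergence satisfies the Gibbs inequality: D_KL(P||Q) ≥ 0 for all distributions P, Q.

D_KL(P||Q) = Σ p(x) log(p(x)/q(x))
Each term is p(x) × log_2(p(x)/p(x)) = p(x) × log_2(1) = 0, so the sum is 0.
D_KL(P||Q) = 0.0000 bits

When P = Q, the KL divergence is exactly 0, as there is no 'divergence' between identical distributions.

This non-negativity is a fundamental property: relative entropy cannot be negative because it measures how different Q is from P.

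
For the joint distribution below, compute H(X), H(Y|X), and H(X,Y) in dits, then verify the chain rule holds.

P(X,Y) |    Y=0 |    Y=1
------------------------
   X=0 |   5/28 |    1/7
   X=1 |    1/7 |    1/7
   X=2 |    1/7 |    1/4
H(X,Y) = 0.7670, H(X) = 0.4733, H(Y|X) = 0.2937 (all in dits)

Chain rule: H(X,Y) = H(X) + H(Y|X)

Left side — joint entropy directly:
H(X,Y) = -Σ p(x,y) log p(x,y) = 0.7670 dits

Right side — compute H(Y|X) from the conditional distributions:
P(X) = (9/28, 2/7, 11/28), so H(X) = 0.4733 dits
H(Y|X) = Σ_x P(X=x) · H(Y|X=x):
  P(Y|X=0) = (5/9, 4/9), H(Y|X=0) = 0.2983, weight P(X=0) = 9/28
  P(Y|X=1) = (1/2, 1/2), H(Y|X=1) = 0.3010, weight P(X=1) = 2/7
  P(Y|X=2) = (4/11, 7/11), H(Y|X=2) = 0.2847, weight P(X=2) = 11/28
H(Y|X) = 0.2937 dits

H(X) + H(Y|X) = 0.4733 + 0.2937 = 0.7670 dits

Both sides equal 0.7670 dits. ✓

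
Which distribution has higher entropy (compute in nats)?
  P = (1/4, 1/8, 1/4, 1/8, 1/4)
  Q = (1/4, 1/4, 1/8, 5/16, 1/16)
P

Computing entropies in nats:
H(P) = 1.5596
H(Q) = 1.4898

Distribution P has higher entropy.

Intuition: The distribution closer to uniform (more spread out) has higher entropy.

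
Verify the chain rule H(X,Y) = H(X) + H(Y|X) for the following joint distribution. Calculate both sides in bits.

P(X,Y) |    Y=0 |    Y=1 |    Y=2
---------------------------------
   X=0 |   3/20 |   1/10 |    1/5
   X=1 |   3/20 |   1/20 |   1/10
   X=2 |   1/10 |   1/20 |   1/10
H(X,Y) = 3.0464, H(X) = 1.5395, H(Y|X) = 1.5069 (all in bits)

Chain rule: H(X,Y) = H(X) + H(Y|X)

Left side — joint entropy directly:
H(X,Y) = -Σ p(x,y) log p(x,y) = 3.0464 bits

Right side — compute H(Y|X) from the conditional distributions:
P(X) = (9/20, 3/10, 1/4), so H(X) = 1.5395 bits
H(Y|X) = Σ_x P(X=x) · H(Y|X=x):
  P(Y|X=0) = (1/3, 2/9, 4/9), H(Y|X=0) = 1.5305, weight P(X=0) = 9/20
  P(Y|X=1) = (1/2, 1/6, 1/3), H(Y|X=1) = 1.4591, weight P(X=1) = 3/10
  P(Y|X=2) = (2/5, 1/5, 2/5), H(Y|X=2) = 1.5219, weight P(X=2) = 1/4
H(Y|X) = 1.5069 bits

H(X) + H(Y|X) = 1.5395 + 1.5069 = 3.0464 bits

Both sides equal 3.0464 bits. ✓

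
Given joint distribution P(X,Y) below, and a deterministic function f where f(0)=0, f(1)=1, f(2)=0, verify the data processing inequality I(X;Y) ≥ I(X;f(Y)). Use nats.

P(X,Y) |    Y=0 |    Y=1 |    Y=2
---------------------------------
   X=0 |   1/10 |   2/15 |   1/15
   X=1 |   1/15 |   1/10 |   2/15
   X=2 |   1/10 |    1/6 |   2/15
I(X;Y) = 0.0177, I(X;f(Y)) = 0.0043, inequality holds: 0.0177 ≥ 0.0043

Data Processing Inequality: For any Markov chain X → Y → Z, we have I(X;Y) ≥ I(X;Z).

Here Z = f(Y) is a deterministic function of Y, forming X → Y → Z.

Original I(X;Y) = 0.0177 nats

After applying f:
P(X,Z) where Z=f(Y):
- P(X,Z=0) = P(X,Y=0) + P(X,Y=2)
- P(X,Z=1) = P(X,Y=1)

I(X;Z) = I(X;f(Y)) = 0.0043 nats

Verification: 0.0177 ≥ 0.0043 ✓

Information cannot be created by processing; the function f can only lose information about X.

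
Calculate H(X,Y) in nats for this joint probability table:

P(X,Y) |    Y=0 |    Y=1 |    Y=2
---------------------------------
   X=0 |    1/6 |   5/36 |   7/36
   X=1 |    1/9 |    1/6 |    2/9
1.7682 nats

Joint entropy is H(X,Y) = -Σ_{x,y} p(x,y) log p(x,y).

Summing over all non-zero entries:
H(X,Y) = -[1/6·log_e(1/6) + 5/36·log_e(5/36) + 7/36·log_e(7/36) + 1/9·log_e(1/9) + 1/6·log_e(1/6) + 2/9·log_e(2/9)]
H(X,Y) = 1.7682 nats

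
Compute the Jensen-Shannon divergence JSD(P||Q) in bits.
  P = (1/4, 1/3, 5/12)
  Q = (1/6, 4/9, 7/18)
0.0121 bits

Jensen-Shannon divergence is:
JSD(P||Q) = 0.5 × D_KL(P||M) + 0.5 × D_KL(Q||M)
where M = 0.5 × (P + Q) is the mixture distribution.

M = 0.5 × (1/4, 1/3, 5/12) + 0.5 × (1/6, 4/9, 7/18) = (5/24, 7/18, 0.402778)

D_KL(P||M) = 0.0120 bits
D_KL(Q||M) = 0.0123 bits

JSD(P||Q) = 0.5 × 0.0120 + 0.5 × 0.0123 = 0.0121 bits

Unlike KL divergence, JSD is symmetric and bounded: 0 ≤ JSD ≤ log(2).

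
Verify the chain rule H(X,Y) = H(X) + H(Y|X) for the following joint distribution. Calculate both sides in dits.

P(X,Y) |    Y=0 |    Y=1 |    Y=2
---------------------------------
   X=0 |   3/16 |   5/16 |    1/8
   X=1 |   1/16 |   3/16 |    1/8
H(X,Y) = 0.7315, H(X) = 0.2873, H(Y|X) = 0.4442 (all in dits)

Chain rule: H(X,Y) = H(X) + H(Y|X)

Left side — joint entropy directly:
H(X,Y) = -Σ p(x,y) log p(x,y) = 0.7315 dits

Right side — compute H(Y|X) from the conditional distributions:
P(X) = (5/8, 3/8), so H(X) = 0.2873 dits
H(Y|X) = Σ_x P(X=x) · H(Y|X=x):
  P(Y|X=0) = (3/10, 1/2, 1/5), H(Y|X=0) = 0.4472, weight P(X=0) = 5/8
  P(Y|X=1) = (1/6, 1/2, 1/3), H(Y|X=1) = 0.4392, weight P(X=1) = 3/8
H(Y|X) = 0.4442 dits

H(X) + H(Y|X) = 0.2873 + 0.4442 = 0.7315 dits

Both sides equal 0.7315 dits. ✓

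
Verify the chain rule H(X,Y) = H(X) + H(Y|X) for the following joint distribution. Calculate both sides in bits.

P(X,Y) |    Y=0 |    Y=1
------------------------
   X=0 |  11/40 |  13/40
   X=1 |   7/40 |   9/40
H(X,Y) = 1.9634, H(X) = 0.9710, H(Y|X) = 0.9925 (all in bits)

Chain rule: H(X,Y) = H(X) + H(Y|X)

Left side — joint entropy directly:
H(X,Y) = -Σ p(x,y) log p(x,y) = 1.9634 bits

Right side — compute H(Y|X) from the conditional distributions:
P(X) = (3/5, 2/5), so H(X) = 0.9710 bits
H(Y|X) = Σ_x P(X=x) · H(Y|X=x):
  P(Y|X=0) = (11/24, 13/24), H(Y|X=0) = 0.9950, weight P(X=0) = 3/5
  P(Y|X=1) = (7/16, 9/16), H(Y|X=1) = 0.9887, weight P(X=1) = 2/5
H(Y|X) = 0.9925 bits

H(X) + H(Y|X) = 0.9710 + 0.9925 = 1.9634 bits

Both sides equal 1.9634 bits. ✓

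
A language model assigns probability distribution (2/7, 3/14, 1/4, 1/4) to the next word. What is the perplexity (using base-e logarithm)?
3.9796

Perplexity is e^H (or exp(H) for natural log).

First, H = -Σ p log p = 1.3812 nats
Perplexity = e^1.3812 = 3.9796

Interpretation: The model's uncertainty is equivalent to choosing uniformly among 4.0 options.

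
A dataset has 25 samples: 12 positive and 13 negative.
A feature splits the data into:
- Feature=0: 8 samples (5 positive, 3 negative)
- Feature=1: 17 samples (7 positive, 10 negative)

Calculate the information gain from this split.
0.0288 bits

Information Gain = H(Y) - H(Y|Feature)

Before split:
P(positive) = 12/25 = 0.4800
H(Y) = 0.9988 bits

After split:
Feature=0: H = 0.9544 bits (weight = 8/25)
Feature=1: H = 0.9774 bits (weight = 17/25)
H(Y|Feature) = (8/25)×0.9544 + (17/25)×0.9774 = 0.9701 bits

Information Gain = 0.9988 - 0.9701 = 0.0288 bits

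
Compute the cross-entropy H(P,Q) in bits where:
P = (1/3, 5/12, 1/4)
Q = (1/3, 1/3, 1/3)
1.5850 bits

Cross-entropy: H(P,Q) = -Σ p(x) log q(x)

Alternatively: H(P,Q) = H(P) + D_KL(P||Q)
H(P) = 1.5546 bits
D_KL(P||Q) = 0.0304 bits

H(P,Q) = 1.5546 + 0.0304 = 1.5850 bits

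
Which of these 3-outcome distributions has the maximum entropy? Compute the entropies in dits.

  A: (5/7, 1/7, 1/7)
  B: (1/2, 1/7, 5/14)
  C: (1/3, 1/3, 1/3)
C

For a discrete distribution over n outcomes, entropy is maximized by the uniform distribution.

Computing entropies:
H(A) = 0.3458 dits
H(B) = 0.4309 dits
H(C) = 0.4771 dits

The uniform distribution (where all probabilities equal 1/3) achieves the maximum entropy of log_10(3) = 0.4771 dits.

Distribution C has the highest entropy.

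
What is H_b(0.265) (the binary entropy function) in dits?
0.2511 dits

The binary entropy function is:
H(p) = -p log(p) - (1-p) log(1-p)

H(0.265) = -0.265 × log_10(0.265) - 0.735 × log_10(0.735)
H(0.265) = 0.2511 dits

Note: Binary entropy is maximized at p=0.5 (H=1 bit) and minimized at p=0 or p=1 (H=0).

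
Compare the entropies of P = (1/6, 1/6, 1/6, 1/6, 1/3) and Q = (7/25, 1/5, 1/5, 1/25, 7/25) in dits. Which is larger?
P

Computing entropies in dits:
H(P) = 0.6778
H(Q) = 0.6451

Distribution P has higher entropy.

Intuition: The distribution closer to uniform (more spread out) has higher entropy.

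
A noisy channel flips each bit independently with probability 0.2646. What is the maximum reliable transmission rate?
0.1664 bits

For a binary symmetric channel (BSC) with error probability p:
Capacity C = 1 - H(p) bits per symbol

where H(p) = -p log₂(p) - (1-p) log₂(1-p) is the binary entropy function.

H(0.2646) = 0.8336 bits
C = 1 - 0.8336 = 0.1664 bits per symbol

This means we can reliably transmit up to 0.1664 bits of information per channel use.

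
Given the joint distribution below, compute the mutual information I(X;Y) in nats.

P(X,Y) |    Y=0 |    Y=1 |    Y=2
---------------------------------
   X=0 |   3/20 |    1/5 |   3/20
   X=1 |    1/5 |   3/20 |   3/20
0.0072 nats

Mutual information: I(X;Y) = H(X) + H(Y) - H(X,Y)

Marginals:
P(X) = (1/2, 1/2), H(X) = 0.6931 nats
P(Y) = (7/20, 7/20, 3/10), H(Y) = 1.0961 nats

Joint entropy: H(X,Y) = 1.7820 nats

I(X;Y) = 0.6931 + 1.0961 - 1.7820 = 0.0072 nats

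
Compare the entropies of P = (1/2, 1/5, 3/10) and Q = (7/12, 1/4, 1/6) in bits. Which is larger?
P

Computing entropies in bits:
H(P) = 1.4855
H(Q) = 1.3844

Distribution P has higher entropy.

Intuition: The distribution closer to uniform (more spread out) has higher entropy.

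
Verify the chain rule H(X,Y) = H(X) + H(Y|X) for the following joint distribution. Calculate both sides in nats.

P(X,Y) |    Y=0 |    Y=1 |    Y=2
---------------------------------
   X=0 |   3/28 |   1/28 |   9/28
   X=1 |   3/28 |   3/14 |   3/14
H(X,Y) = 1.6226, H(X) = 0.6906, H(Y|X) = 0.9320 (all in nats)

Chain rule: H(X,Y) = H(X) + H(Y|X)

Left side — joint entropy directly:
H(X,Y) = -Σ p(x,y) log p(x,y) = 1.6226 nats

Right side — compute H(Y|X) from the conditional distributions:
P(X) = (13/28, 15/28), so H(X) = 0.6906 nats
H(Y|X) = Σ_x P(X=x) · H(Y|X=x):
  P(Y|X=0) = (3/13, 1/13, 9/13), H(Y|X=0) = 0.7903, weight P(X=0) = 13/28
  P(Y|X=1) = (1/5, 2/5, 2/5), H(Y|X=1) = 1.0549, weight P(X=1) = 15/28
H(Y|X) = 0.9320 nats

H(X) + H(Y|X) = 0.6906 + 0.9320 = 1.6226 nats

Both sides equal 1.6226 nats. ✓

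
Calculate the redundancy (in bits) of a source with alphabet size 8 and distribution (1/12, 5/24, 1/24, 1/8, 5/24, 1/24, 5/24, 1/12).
0.2310 bits

Redundancy measures how far a source is from maximum entropy:
R = H_max - H(X)

Maximum entropy for 8 symbols: H_max = log_2(8) = 3.0000 bits
Actual entropy: H(X) = 2.7690 bits
Redundancy: R = 3.0000 - 2.7690 = 0.2310 bits

This redundancy represents potential for compression: the source could be compressed by 0.2310 bits per symbol.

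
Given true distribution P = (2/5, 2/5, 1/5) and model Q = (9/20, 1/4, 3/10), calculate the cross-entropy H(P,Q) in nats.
1.1147 nats

Cross-entropy: H(P,Q) = -Σ p(x) log q(x)

Alternatively: H(P,Q) = H(P) + D_KL(P||Q)
H(P) = 1.0549 nats
D_KL(P||Q) = 0.0598 nats

H(P,Q) = 1.0549 + 0.0598 = 1.1147 nats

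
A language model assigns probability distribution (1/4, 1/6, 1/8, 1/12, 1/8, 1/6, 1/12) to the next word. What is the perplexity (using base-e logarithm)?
6.5394

Perplexity is e^H (or exp(H) for natural log).

First, H = -Σ p log p = 1.8778 nats
Perplexity = e^1.8778 = 6.5394

Interpretation: The model's uncertainty is equivalent to choosing uniformly among 6.5 options.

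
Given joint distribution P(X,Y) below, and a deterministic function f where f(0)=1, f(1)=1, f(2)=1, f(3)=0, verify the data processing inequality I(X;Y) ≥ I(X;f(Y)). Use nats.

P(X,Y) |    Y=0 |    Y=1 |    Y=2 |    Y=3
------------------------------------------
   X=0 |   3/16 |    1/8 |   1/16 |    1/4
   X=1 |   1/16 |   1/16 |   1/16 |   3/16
I(X;Y) = 0.0162, I(X;f(Y)) = 0.0048, inequality holds: 0.0162 ≥ 0.0048

Data Processing Inequality: For any Markov chain X → Y → Z, we have I(X;Y) ≥ I(X;Z).

Here Z = f(Y) is a deterministic function of Y, forming X → Y → Z.

Original I(X;Y) = 0.0162 nats

After applying f:
P(X,Z) where Z=f(Y):
- P(X,Z=0) = P(X,Y=3)
- P(X,Z=1) = P(X,Y=0) + P(X,Y=1) + P(X,Y=2)

I(X;Z) = I(X;f(Y)) = 0.0048 nats

Verification: 0.0162 ≥ 0.0048 ✓

Information cannot be created by processing; the function f can only lose information about X.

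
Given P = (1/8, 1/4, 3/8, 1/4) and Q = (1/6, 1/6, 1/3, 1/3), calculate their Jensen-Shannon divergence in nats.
0.0093 nats

Jensen-Shannon divergence is:
JSD(P||Q) = 0.5 × D_KL(P||M) + 0.5 × D_KL(Q||M)
where M = 0.5 × (P + Q) is the mixture distribution.

M = 0.5 × (1/8, 1/4, 3/8, 1/4) + 0.5 × (1/6, 1/6, 1/3, 1/3) = (0.145833, 5/24, 0.354167, 7/24)

D_KL(P||M) = 0.0092 nats
D_KL(Q||M) = 0.0094 nats

JSD(P||Q) = 0.5 × 0.0092 + 0.5 × 0.0094 = 0.0093 nats

Unlike KL divergence, JSD is symmetric and bounded: 0 ≤ JSD ≤ log(2).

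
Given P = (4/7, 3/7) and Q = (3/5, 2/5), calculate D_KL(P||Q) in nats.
0.0017 nats

KL divergence: D_KL(P||Q) = Σ p(x) log(p(x)/q(x))

Computing term by term:
  x=0: 4/7 × log_e[(4/7)/(3/5)] = 4/7 × -0.0488 = -0.0279
  x=1: 3/7 × log_e[(3/7)/(2/5)] = 3/7 × 0.0690 = 0.0296

D_KL(P||Q) = 0.0017 nats

Note: KL divergence is always non-negative and equals 0 iff P = Q.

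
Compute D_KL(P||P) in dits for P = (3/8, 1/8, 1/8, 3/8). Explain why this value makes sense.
0.0000 dits

KL divergence satisfies the Gibbs inequality: D_KL(P||Q) ≥ 0 for all distributions P, Q.

D_KL(P||Q) = Σ p(x) log(p(x)/q(x))
Each term is p(x) × log_10(p(x)/p(x)) = p(x) × log_10(1) = 0, so the sum is 0.
D_KL(P||Q) = 0.0000 dits

When P = Q, the KL divergence is exactly 0, as there is no 'divergence' between identical distributions.

This non-negativity is a fundamental property: relative entropy cannot be negative because it measures how different Q is from P.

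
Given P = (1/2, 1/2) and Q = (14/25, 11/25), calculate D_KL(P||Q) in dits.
0.0031 dits

KL divergence: D_KL(P||Q) = Σ p(x) log(p(x)/q(x))

Computing term by term:
  x=0: 1/2 × log_10[(1/2)/(14/25)] = 1/2 × -0.0492 = -0.0246
  x=1: 1/2 × log_10[(1/2)/(11/25)] = 1/2 × 0.0555 = 0.0278

D_KL(P||Q) = 0.0031 dits

Note: KL divergence is always non-negative and equals 0 iff P = Q.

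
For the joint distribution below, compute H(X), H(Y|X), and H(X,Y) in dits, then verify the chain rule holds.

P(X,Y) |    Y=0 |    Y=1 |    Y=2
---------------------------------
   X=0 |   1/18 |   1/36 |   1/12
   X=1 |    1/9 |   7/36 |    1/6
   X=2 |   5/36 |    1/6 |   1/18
H(X,Y) = 0.8954, H(X) = 0.4433, H(Y|X) = 0.4521 (all in dits)

Chain rule: H(X,Y) = H(X) + H(Y|X)

Left side — joint entropy directly:
H(X,Y) = -Σ p(x,y) log p(x,y) = 0.8954 dits

Right side — compute H(Y|X) from the conditional distributions:
P(X) = (1/6, 17/36, 13/36), so H(X) = 0.4433 dits
H(Y|X) = Σ_x P(X=x) · H(Y|X=x):
  P(Y|X=0) = (1/3, 1/6, 1/2), H(Y|X=0) = 0.4392, weight P(X=0) = 1/6
  P(Y|X=1) = (4/17, 7/17, 6/17), H(Y|X=1) = 0.4662, weight P(X=1) = 17/36
  P(Y|X=2) = (5/13, 6/13, 2/13), H(Y|X=2) = 0.4396, weight P(X=2) = 13/36
H(Y|X) = 0.4521 dits

H(X) + H(Y|X) = 0.4433 + 0.4521 = 0.8954 dits

Both sides equal 0.8954 dits. ✓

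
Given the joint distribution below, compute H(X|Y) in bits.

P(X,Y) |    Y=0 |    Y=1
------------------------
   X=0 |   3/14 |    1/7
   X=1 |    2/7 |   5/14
0.9242 bits

Using the chain rule: H(X|Y) = H(X,Y) - H(Y)

First, compute H(X,Y) = 1.9242 bits

Marginal P(Y) = (1/2, 1/2)
H(Y) = 1.0000 bits

H(X|Y) = H(X,Y) - H(Y) = 1.9242 - 1.0000 = 0.9242 bits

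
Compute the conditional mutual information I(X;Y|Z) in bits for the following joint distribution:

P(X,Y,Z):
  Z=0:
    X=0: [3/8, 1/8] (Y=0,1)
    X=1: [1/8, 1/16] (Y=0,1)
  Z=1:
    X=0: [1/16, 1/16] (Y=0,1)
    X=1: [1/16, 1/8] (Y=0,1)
0.0096 bits

Conditional mutual information: I(X;Y|Z) = H(X|Z) + H(Y|Z) - H(X,Y|Z)

H(Z) = 0.8960
H(X,Z) = 1.7806 → H(X|Z) = 0.8846
H(Y,Z) = 1.7806 → H(Y|Z) = 0.8846
H(X,Y,Z) = 2.6556 → H(X,Y|Z) = 1.7596

I(X;Y|Z) = 0.8846 + 0.8846 - 1.7596 = 0.0096 bits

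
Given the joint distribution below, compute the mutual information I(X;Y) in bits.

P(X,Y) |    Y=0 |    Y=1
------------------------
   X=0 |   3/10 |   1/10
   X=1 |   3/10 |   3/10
0.0464 bits

Mutual information: I(X;Y) = H(X) + H(Y) - H(X,Y)

Marginals:
P(X) = (2/5, 3/5), H(X) = 0.9710 bits
P(Y) = (3/5, 2/5), H(Y) = 0.9710 bits

Joint entropy: H(X,Y) = 1.8955 bits

I(X;Y) = 0.9710 + 0.9710 - 1.8955 = 0.0464 bits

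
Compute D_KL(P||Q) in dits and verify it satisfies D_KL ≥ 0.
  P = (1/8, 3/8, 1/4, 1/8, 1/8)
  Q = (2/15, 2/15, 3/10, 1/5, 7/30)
0.0857 dits

KL divergence satisfies the Gibbs inequality: D_KL(P||Q) ≥ 0 for all distributions P, Q.

D_KL(P||Q) = Σ p(x) log(p(x)/q(x))
Term by term:
  x=0: 1/8 × log_10[(1/8)/(2/15)] = -0.0035
  x=1: 3/8 × log_10[(3/8)/(2/15)] = 0.1684
  x=2: 1/4 × log_10[(1/4)/(3/10)] = -0.0198
  x=3: 1/8 × log_10[(1/8)/(1/5)] = -0.0255
  x=4: 1/8 × log_10[(1/8)/(7/30)] = -0.0339
D_KL(P||Q) = 0.0857 dits

D_KL(P||Q) = 0.0857 ≥ 0 ✓

This non-negativity is a fundamental property: relative entropy cannot be negative because it measures how different Q is from P.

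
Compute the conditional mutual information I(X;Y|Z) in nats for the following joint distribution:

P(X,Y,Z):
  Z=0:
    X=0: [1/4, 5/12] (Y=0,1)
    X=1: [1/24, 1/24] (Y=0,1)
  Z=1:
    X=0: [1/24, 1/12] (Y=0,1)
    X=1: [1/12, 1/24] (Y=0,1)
0.0165 nats

Conditional mutual information: I(X;Y|Z) = H(X|Z) + H(Y|Z) - H(X,Y|Z)

H(Z) = 0.5623
H(X,Z) = 0.9972 → H(X|Z) = 0.4349
H(Y,Z) = 1.2368 → H(Y|Z) = 0.6745
H(X,Y,Z) = 1.6552 → H(X,Y|Z) = 1.0928

I(X;Y|Z) = 0.4349 + 0.6745 - 1.0928 = 0.0165 nats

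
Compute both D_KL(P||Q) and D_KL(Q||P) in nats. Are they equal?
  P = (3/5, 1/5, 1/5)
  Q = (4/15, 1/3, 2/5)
D_KL(P||Q) = 0.2458, D_KL(Q||P) = 0.2313

KL divergence is not symmetric: D_KL(P||Q) ≠ D_KL(Q||P) in general.

D_KL(P||Q) = 0.2458 nats
D_KL(Q||P) = 0.2313 nats

No, they are not equal!

This asymmetry is why KL divergence is not a true distance metric.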